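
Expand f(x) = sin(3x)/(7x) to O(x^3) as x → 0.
3/7 - 9*x**2/14 + O(x**3)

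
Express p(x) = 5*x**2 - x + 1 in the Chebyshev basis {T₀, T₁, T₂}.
(7/2)T₀ - T₁ + (5/2)T₂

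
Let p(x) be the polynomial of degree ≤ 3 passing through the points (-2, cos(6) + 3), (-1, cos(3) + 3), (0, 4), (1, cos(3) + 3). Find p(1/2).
cos(6)/16 + 63/16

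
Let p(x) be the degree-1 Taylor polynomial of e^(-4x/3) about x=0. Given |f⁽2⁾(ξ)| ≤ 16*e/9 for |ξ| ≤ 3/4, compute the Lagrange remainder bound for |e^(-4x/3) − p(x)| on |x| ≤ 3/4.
e/2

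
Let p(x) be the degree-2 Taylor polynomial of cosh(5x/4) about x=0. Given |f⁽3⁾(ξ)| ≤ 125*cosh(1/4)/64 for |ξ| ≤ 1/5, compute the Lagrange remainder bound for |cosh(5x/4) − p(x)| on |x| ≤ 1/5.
cosh(1/4)/384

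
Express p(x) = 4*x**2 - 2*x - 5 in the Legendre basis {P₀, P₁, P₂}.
(-11/3)P₀ + (-2)P₁ + (8/3)P₂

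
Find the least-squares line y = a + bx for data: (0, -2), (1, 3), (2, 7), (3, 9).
a = -13/10, b = 37/10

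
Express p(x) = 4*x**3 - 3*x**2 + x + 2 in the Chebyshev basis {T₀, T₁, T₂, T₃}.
(1/2)T₀ + (4)T₁ + (-3/2)T₂ + T₃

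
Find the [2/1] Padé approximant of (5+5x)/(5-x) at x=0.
(x + 1)/(1 - x/5)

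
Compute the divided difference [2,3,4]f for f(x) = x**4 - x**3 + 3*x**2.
49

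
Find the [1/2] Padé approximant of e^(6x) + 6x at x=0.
(74*x/7 + 1)/(-6*x**2/7 - 10*x/7 + 1)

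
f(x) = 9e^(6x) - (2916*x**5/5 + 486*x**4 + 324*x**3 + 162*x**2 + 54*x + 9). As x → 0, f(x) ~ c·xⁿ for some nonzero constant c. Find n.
6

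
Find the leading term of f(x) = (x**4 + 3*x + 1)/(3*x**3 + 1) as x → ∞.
x/3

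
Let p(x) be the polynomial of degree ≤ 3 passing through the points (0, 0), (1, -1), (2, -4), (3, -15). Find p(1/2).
-5/8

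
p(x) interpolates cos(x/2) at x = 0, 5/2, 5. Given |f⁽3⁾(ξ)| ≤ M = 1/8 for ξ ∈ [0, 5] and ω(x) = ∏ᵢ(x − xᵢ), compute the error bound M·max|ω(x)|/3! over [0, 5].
125*sqrt(3)/1728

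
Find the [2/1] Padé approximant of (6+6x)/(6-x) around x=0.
(x + 1)/(1 - x/6)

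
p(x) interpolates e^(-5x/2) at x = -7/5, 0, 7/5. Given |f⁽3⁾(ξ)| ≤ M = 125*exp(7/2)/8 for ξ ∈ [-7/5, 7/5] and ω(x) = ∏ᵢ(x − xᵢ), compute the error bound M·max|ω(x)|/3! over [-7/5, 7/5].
343*sqrt(3)*exp(7/2)/216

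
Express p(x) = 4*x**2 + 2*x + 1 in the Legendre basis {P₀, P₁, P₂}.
(7/3)P₀ + (2)P₁ + (8/3)P₂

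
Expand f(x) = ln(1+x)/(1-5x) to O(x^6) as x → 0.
x + 9*x**2/2 + 137*x**3/6 + 1367*x**4/12 + 34187*x**5/60 + O(x**6)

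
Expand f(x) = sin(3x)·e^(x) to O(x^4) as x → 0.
3*x + 3*x**2 - 3*x**3 + O(x**4)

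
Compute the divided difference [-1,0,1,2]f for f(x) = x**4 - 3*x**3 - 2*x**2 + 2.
-1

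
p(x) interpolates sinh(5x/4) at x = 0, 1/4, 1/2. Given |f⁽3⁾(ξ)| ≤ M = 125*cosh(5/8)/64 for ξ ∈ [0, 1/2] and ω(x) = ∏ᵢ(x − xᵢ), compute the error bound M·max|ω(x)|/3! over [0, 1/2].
125*sqrt(3)*cosh(5/8)/110592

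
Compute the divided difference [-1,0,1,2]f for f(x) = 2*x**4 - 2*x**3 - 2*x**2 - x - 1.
2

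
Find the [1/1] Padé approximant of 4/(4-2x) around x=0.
1/(1 - x/2)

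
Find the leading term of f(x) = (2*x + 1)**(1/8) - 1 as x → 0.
x/4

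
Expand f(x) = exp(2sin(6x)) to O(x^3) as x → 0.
1 + 12*x + 72*x**2 + O(x**3)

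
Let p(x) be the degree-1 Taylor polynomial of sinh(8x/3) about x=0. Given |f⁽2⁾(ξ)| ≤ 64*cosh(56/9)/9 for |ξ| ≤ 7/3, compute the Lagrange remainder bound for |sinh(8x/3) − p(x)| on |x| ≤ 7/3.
1568*cosh(56/9)/81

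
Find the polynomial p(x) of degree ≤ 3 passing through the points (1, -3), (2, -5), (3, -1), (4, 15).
x**3 - 3*x**2 - 1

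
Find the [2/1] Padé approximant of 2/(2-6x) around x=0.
1/(1 - 3*x)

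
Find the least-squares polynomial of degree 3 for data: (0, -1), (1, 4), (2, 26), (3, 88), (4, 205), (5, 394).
-47/63 + (-19/378)x + (125/126)x² + (80/27)x³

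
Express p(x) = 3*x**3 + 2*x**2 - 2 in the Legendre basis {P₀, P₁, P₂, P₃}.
(-4/3)P₀ + (9/5)P₁ + (4/3)P₂ + (6/5)P₃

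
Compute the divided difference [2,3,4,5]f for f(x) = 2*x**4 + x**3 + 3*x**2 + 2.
29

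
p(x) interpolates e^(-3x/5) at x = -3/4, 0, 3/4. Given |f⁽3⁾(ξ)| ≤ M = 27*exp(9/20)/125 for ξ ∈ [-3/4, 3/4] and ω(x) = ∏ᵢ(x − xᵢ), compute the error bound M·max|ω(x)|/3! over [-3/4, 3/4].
27*sqrt(3)*exp(9/20)/8000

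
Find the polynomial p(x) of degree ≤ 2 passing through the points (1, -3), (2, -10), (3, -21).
-2*x**2 - x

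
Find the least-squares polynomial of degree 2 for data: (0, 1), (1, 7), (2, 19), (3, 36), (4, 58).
31/35 + (261/70)x + (37/14)x²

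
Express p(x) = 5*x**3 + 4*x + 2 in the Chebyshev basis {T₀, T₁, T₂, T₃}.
(2)T₀ + (31/4)T₁ + (5/4)T₃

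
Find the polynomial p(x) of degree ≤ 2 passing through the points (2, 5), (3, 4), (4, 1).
-x**2 + 4*x + 1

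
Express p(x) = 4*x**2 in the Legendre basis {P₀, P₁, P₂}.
(4/3)P₀ + (8/3)P₂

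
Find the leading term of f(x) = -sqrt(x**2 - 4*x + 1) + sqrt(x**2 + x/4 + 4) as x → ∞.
17/8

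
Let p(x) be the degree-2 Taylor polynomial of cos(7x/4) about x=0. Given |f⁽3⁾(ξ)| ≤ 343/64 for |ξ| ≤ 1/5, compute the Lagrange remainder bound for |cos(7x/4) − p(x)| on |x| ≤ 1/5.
343/48000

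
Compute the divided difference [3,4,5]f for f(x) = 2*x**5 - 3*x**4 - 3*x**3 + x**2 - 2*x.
994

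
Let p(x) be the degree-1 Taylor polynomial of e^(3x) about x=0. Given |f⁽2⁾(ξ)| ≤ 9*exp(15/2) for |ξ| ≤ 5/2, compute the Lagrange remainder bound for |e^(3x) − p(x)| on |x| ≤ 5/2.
225*exp(15/2)/8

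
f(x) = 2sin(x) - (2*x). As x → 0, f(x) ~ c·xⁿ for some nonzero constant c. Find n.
3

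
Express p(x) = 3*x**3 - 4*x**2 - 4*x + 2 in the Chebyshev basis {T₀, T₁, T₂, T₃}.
(-7/4)T₁ + (-2)T₂ + (3/4)T₃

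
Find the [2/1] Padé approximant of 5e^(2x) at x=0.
(10*x**2/3 + 20*x/3 + 5)/(1 - 2*x/3)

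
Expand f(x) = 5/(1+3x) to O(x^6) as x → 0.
5 - 15*x + 45*x**2 - 135*x**3 + 405*x**4 - 1215*x**5 + O(x**6)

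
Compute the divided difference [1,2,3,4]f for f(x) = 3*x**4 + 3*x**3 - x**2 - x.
33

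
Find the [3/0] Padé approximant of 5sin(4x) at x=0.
-160*x**3/3 + 20*x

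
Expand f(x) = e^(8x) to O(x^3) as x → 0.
1 + 8*x + 32*x**2 + O(x**3)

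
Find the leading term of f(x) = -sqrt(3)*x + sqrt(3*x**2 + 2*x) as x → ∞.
sqrt(3)/3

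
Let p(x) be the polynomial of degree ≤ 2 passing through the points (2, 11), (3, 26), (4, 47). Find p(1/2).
-1/4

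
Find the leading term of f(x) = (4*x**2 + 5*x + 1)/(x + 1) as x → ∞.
4*x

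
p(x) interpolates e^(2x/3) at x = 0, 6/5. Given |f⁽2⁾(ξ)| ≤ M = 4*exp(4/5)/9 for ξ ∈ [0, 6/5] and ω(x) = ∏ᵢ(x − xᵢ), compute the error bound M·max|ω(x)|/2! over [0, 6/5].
2*exp(4/5)/25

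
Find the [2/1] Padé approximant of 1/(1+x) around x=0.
1/(x + 1)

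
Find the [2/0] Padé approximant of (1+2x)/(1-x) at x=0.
3*x**2 + 3*x + 1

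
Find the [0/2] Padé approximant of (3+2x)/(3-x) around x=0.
1/(2*x**2/3 - x + 1)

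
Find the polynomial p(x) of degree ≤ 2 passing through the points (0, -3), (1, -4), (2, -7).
-x**2 - 3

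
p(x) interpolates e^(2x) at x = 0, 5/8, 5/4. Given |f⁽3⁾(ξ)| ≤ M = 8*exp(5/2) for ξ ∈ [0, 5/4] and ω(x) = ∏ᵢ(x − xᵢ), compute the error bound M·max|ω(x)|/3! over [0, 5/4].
125*sqrt(3)*exp(5/2)/1728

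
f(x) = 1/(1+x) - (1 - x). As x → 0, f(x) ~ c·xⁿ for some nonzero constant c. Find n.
2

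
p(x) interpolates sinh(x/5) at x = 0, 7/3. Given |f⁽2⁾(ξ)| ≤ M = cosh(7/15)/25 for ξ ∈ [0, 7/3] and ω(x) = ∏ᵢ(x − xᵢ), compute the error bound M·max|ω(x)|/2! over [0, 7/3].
49*cosh(7/15)/1800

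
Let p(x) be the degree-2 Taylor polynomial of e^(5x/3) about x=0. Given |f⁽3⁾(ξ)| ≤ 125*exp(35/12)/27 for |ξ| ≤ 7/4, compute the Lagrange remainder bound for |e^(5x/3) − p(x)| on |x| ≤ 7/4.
42875*exp(35/12)/10368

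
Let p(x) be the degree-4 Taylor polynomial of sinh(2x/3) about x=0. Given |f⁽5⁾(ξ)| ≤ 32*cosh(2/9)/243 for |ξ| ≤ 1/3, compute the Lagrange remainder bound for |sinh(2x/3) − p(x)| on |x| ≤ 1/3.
4*cosh(2/9)/885735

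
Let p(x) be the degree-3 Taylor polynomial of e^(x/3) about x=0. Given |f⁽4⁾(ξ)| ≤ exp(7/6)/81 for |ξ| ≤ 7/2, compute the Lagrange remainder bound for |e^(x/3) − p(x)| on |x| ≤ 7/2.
2401*exp(7/6)/31104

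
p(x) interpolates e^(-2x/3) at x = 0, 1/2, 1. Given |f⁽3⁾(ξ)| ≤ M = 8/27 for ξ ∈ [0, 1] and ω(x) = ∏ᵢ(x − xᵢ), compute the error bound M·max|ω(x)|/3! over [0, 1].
sqrt(3)/729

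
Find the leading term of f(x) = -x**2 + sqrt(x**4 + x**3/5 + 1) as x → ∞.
x/10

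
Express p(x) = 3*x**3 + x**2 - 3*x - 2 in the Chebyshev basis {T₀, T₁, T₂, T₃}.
(-3/2)T₀ + (-3/4)T₁ + (1/2)T₂ + (3/4)T₃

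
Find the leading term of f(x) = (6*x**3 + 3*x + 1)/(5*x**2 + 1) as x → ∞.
6*x/5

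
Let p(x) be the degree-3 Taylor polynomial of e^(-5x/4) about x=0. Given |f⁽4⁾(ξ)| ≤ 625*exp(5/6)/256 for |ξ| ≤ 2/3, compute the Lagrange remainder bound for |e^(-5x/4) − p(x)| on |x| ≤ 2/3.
625*exp(5/6)/31104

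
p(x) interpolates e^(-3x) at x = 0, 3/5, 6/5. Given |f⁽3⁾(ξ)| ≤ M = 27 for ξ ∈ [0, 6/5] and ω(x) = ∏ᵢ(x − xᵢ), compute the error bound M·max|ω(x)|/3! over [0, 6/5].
27*sqrt(3)/125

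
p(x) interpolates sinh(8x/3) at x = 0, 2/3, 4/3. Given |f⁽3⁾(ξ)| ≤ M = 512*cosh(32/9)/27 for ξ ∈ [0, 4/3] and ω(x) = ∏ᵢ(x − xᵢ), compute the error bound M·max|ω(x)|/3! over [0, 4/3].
4096*sqrt(3)*cosh(32/9)/19683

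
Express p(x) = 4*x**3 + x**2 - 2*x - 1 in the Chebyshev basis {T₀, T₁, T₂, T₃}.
(-1/2)T₀ + T₁ + (1/2)T₂ + T₃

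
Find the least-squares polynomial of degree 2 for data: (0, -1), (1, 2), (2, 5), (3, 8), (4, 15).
-23/35 + (53/35)x + (4/7)x²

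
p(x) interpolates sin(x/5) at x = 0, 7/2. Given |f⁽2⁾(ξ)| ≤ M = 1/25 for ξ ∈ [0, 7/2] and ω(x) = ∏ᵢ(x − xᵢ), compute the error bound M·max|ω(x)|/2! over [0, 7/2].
49/800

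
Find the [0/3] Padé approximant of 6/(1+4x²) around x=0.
6/(4*x**2 + 1)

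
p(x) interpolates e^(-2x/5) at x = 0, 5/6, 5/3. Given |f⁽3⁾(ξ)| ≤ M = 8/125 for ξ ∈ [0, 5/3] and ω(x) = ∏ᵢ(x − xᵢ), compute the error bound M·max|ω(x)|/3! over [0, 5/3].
sqrt(3)/729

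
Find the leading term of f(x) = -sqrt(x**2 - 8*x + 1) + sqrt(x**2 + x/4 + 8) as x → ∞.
33/8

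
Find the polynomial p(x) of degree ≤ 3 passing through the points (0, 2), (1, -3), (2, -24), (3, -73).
-2*x**3 - 2*x**2 - x + 2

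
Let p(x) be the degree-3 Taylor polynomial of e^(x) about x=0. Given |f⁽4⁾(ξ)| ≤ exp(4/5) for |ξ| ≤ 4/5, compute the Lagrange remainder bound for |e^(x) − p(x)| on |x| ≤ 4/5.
32*exp(4/5)/1875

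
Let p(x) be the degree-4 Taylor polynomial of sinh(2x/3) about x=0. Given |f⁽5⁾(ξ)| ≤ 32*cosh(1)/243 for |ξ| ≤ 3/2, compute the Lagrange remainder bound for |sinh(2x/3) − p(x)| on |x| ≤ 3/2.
cosh(1)/120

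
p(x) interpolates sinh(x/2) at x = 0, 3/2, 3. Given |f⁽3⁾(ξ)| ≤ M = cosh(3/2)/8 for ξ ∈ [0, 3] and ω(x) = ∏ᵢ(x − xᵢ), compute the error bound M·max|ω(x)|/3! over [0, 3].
sqrt(3)*cosh(3/2)/64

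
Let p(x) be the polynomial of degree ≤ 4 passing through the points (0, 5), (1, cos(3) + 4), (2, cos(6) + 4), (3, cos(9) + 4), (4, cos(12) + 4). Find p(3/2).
15*cos(3)/32 + 3*cos(12)/128 - 5*cos(9)/32 + 45*cos(6)/64 + 507/128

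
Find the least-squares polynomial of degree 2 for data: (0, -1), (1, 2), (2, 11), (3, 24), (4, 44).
-34/35 + (12/35)x + (19/7)x²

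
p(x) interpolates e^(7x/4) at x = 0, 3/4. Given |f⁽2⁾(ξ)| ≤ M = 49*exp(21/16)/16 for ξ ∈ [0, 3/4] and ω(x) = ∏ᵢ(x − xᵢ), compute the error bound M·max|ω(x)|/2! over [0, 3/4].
441*exp(21/16)/2048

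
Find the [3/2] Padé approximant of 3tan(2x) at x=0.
(-8*x**3/5 + 6*x)/(1 - 8*x**2/5)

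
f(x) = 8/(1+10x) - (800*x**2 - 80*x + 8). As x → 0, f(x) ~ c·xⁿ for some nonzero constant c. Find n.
3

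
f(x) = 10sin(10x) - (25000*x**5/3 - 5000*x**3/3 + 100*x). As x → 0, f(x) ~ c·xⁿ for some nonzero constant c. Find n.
7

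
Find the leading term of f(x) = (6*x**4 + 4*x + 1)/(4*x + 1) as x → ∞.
3*x**3/2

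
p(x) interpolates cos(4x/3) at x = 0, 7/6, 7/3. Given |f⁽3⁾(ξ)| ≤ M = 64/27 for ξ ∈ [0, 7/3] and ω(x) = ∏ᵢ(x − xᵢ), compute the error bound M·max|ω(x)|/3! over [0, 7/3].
2744*sqrt(3)/19683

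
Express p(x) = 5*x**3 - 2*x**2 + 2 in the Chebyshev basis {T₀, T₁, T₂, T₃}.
T₀ + (15/4)T₁ - T₂ + (5/4)T₃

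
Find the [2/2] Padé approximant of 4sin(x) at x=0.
4*x/(x**2/6 + 1)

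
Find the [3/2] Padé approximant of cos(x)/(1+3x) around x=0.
(103*x**3/68 - 103*x**2/204 - 3*x + 1)/(1 - 1837*x**2/204)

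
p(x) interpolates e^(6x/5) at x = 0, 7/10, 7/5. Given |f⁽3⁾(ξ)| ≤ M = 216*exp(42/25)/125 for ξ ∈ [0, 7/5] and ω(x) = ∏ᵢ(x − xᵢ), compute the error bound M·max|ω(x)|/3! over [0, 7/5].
343*sqrt(3)*exp(42/25)/15625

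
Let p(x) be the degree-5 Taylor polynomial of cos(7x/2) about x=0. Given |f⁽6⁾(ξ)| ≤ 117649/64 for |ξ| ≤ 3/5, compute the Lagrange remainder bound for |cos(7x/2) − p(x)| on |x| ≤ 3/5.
9529569/80000000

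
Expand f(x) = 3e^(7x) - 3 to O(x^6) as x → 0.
21*x + 147*x**2/2 + 343*x**3/2 + 2401*x**4/8 + 16807*x**5/40 + O(x**6)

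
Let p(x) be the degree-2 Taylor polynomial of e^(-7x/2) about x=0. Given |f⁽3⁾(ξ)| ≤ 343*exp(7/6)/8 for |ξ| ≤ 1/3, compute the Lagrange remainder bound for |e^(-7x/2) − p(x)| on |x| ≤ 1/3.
343*exp(7/6)/1296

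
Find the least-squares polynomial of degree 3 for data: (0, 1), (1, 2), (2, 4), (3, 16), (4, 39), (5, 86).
59/63 + (979/378)x + (-163/63)x² + (59/54)x³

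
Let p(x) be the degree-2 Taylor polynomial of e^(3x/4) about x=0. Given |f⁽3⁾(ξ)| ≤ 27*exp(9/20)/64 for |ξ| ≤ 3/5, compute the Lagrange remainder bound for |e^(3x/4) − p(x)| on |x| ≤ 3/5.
243*exp(9/20)/16000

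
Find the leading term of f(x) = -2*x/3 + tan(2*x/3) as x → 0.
8*x**3/81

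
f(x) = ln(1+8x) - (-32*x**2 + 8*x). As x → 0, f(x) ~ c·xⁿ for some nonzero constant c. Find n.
3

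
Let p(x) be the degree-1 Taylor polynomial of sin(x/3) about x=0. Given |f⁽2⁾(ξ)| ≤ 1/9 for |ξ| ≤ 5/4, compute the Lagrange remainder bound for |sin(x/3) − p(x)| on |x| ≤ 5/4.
25/288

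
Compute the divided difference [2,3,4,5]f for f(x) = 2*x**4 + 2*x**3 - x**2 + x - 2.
30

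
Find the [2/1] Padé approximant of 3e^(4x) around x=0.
(8*x**2 + 8*x + 3)/(1 - 4*x/3)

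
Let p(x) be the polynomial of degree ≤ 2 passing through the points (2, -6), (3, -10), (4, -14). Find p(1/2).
0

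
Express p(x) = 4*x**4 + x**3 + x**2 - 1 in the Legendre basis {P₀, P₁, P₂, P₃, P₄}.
(2/15)P₀ + (3/5)P₁ + (62/21)P₂ + (2/5)P₃ + (32/35)P₄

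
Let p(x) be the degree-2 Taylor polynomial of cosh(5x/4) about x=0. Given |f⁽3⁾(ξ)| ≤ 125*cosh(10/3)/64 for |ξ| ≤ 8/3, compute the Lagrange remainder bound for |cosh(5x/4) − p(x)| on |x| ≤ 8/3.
500*cosh(10/3)/81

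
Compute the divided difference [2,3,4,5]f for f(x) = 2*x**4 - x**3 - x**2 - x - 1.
27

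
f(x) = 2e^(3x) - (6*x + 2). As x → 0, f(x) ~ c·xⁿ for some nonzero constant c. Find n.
2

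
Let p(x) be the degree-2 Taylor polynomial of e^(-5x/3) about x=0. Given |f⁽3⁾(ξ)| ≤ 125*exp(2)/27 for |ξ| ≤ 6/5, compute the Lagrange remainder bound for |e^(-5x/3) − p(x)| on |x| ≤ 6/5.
4*exp(2)/3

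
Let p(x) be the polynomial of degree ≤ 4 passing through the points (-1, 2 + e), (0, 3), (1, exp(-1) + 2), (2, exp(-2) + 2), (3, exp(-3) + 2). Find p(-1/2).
(-70*exp(2) - 5 + 28*e + (35*e + 396)*exp(3))*exp(-3)/128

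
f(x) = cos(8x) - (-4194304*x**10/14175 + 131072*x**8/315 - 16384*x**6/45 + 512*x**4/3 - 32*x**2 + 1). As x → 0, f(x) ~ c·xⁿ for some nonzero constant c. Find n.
12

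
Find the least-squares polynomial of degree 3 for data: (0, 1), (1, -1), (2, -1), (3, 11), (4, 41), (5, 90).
83/63 + (-203/54)x + (-115/252)x² + (103/108)x³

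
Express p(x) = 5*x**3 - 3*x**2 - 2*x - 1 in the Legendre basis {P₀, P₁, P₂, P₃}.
(-2)P₀ + P₁ + (-2)P₂ + (2)P₃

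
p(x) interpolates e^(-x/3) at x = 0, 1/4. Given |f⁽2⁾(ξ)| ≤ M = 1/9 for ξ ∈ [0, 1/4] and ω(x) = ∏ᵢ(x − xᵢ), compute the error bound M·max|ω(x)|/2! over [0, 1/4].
1/1152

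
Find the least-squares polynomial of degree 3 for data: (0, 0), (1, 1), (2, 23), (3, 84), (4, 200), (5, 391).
-1/21 + (-214/63)x + (67/42)x² + (53/18)x³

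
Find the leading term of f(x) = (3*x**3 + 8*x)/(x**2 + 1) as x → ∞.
3*x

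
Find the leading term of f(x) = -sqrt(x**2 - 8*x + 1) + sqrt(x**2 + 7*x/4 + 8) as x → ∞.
39/8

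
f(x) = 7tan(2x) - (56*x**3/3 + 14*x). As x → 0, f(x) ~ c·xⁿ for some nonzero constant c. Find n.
5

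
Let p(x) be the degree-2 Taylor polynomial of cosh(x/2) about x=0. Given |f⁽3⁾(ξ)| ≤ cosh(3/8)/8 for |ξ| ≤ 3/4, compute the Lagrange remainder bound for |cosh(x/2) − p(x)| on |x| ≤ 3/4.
9*cosh(3/8)/1024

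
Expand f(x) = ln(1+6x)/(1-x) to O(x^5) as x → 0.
6*x - 12*x**2 + 60*x**3 - 264*x**4 + O(x**5)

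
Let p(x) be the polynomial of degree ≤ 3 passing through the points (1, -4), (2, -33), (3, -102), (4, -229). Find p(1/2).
9/8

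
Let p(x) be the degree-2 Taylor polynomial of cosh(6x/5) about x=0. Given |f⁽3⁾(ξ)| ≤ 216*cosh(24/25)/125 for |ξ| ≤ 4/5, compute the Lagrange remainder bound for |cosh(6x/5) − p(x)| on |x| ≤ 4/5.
2304*cosh(24/25)/15625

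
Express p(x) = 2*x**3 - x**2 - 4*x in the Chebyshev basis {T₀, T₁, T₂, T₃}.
(-1/2)T₀ + (-5/2)T₁ + (-1/2)T₂ + (1/2)T₃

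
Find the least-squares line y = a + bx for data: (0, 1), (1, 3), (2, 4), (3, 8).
a = 7/10, b = 11/5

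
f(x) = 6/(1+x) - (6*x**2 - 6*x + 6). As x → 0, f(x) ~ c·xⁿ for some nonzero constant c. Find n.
3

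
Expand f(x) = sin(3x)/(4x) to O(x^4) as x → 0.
3/4 - 9*x**2/8 + O(x**4)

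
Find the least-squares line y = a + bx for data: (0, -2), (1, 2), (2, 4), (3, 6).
a = -7/5, b = 13/5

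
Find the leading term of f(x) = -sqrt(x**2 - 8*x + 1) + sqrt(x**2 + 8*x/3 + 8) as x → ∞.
16/3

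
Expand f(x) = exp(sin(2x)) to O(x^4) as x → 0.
1 + 2*x + 2*x**2 + O(x**4)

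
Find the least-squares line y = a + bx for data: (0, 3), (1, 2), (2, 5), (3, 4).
a = 13/5, b = 3/5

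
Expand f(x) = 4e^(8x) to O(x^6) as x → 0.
4 + 32*x + 128*x**2 + 1024*x**3/3 + 2048*x**4/3 + 16384*x**5/15 + O(x**6)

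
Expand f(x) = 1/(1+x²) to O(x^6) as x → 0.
1 - x**2 + x**4 + O(x**6)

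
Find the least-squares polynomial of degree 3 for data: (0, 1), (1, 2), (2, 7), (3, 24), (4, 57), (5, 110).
73/63 + (-146/189)x + (16/63)x² + (23/27)x³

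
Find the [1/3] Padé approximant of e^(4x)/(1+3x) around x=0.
(8*x/5 + 1)/(104*x**3/15 - 28*x**2/5 + 3*x/5 + 1)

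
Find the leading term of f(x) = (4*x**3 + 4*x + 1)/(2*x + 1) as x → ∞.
2*x**2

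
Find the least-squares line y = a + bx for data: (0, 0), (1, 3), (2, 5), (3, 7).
a = 3/10, b = 23/10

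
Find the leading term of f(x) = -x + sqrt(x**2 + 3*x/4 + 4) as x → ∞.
3/8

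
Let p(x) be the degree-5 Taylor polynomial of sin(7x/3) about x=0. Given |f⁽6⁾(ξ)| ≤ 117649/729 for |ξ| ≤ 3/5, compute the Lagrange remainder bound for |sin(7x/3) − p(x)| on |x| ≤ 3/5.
117649/11250000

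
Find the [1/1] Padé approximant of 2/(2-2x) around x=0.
1/(1 - x)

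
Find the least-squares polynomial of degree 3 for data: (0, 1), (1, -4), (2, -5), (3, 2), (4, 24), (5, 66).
17/18 + (-3401/756)x + (-74/63)x² + (101/108)x³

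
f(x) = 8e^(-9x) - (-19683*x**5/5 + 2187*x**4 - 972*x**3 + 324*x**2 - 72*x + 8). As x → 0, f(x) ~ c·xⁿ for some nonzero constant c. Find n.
6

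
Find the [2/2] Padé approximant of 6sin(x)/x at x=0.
(6 - 7*x**2/10)/(x**2/20 + 1)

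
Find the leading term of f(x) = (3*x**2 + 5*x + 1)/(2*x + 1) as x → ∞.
3*x/2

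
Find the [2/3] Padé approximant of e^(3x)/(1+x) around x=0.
(3*x**2/4 + 6*x/5 + 1)/(3*x**3/10 - 3*x**2/20 - 4*x/5 + 1)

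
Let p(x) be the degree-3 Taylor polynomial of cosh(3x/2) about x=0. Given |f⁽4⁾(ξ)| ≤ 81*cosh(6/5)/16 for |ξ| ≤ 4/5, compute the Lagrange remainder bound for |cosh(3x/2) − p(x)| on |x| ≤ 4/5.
54*cosh(6/5)/625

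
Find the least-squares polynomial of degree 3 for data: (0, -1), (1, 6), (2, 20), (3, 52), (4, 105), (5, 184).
-47/63 + (1115/378)x + (251/126)x² + (26/27)x³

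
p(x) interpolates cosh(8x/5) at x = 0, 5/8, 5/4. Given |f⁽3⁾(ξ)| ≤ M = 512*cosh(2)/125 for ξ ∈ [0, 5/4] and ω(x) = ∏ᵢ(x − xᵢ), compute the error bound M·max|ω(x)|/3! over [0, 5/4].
sqrt(3)*cosh(2)/27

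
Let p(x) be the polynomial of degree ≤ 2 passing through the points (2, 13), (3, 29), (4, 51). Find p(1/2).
1/4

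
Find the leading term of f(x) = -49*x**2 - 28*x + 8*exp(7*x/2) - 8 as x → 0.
343*x**3/6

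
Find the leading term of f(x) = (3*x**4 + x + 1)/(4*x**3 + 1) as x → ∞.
3*x/4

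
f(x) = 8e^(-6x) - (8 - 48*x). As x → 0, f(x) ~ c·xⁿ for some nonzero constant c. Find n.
2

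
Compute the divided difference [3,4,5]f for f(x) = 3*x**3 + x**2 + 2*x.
37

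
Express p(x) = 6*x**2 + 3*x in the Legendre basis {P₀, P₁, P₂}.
(2)P₀ + (3)P₁ + (4)P₂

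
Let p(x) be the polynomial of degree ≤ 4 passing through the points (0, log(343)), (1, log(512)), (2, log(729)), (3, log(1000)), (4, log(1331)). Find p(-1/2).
log(106352477257509*2**(1/4)*3**(23/32)*3440143489185073471493**(7/128)*5**(25/32)/53687091200000)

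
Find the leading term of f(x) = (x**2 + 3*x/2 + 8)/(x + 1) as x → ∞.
x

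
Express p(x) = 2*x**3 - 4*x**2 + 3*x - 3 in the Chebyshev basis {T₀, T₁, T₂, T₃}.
(-5)T₀ + (9/2)T₁ + (-2)T₂ + (1/2)T₃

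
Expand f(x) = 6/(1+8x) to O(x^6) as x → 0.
6 - 48*x + 384*x**2 - 3072*x**3 + 24576*x**4 - 196608*x**5 + O(x**6)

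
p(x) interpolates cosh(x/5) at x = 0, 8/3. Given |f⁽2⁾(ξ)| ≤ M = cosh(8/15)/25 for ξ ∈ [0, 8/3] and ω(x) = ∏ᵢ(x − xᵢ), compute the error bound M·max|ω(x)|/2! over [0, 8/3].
8*cosh(8/15)/225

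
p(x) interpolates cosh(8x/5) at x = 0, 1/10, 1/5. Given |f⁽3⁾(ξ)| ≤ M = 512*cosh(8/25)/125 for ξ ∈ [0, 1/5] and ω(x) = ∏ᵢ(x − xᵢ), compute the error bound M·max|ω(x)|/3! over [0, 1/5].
64*sqrt(3)*cosh(8/25)/421875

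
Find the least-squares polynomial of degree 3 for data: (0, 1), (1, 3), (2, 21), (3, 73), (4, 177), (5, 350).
65/63 + (-125/378)x + (-187/252)x² + (319/108)x³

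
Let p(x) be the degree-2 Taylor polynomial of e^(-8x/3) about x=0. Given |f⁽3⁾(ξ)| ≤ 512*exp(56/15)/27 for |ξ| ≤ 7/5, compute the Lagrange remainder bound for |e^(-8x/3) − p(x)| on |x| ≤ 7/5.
87808*exp(56/15)/10125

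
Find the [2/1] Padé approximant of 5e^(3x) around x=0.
(15*x**2/2 + 10*x + 5)/(1 - x)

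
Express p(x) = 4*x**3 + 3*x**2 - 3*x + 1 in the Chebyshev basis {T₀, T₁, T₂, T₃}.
(5/2)T₀ + (3/2)T₂ + T₃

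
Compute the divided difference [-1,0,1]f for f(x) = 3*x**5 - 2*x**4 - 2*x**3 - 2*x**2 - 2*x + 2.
-4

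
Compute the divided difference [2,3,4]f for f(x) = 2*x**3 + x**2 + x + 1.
19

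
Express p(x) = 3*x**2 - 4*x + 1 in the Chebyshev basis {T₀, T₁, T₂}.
(5/2)T₀ + (-4)T₁ + (3/2)T₂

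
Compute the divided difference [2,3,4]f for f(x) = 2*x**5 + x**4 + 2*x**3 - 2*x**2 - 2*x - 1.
641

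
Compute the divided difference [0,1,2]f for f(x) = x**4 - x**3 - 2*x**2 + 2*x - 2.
2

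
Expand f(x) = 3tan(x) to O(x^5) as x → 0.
3*x + x**3 + O(x**5)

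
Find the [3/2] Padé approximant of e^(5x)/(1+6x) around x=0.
(192625*x**3/32628 + 70125*x**2/10876 + 10335*x/2719 + 1)/(-78865*x**2/10876 + 13054*x/2719 + 1)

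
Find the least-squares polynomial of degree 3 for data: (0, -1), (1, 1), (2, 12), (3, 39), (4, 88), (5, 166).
-125/126 + (-337/756)x + (47/36)x² + (59/54)x³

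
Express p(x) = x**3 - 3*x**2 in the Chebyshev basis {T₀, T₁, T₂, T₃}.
(-3/2)T₀ + (3/4)T₁ + (-3/2)T₂ + (1/4)T₃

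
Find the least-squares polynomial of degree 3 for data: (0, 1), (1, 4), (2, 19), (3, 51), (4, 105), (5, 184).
67/63 + (-377/189)x + (253/63)x² + (20/27)x³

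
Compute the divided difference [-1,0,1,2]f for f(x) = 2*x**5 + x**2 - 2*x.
10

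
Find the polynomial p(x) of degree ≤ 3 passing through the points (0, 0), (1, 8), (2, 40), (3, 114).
3*x**3 + 3*x**2 + 2*x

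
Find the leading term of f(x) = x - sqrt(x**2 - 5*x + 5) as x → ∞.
5/2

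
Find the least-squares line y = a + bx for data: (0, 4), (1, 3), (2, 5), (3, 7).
a = 31/10, b = 11/10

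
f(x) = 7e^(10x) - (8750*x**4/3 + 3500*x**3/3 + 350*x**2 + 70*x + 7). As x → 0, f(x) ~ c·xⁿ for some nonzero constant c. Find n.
5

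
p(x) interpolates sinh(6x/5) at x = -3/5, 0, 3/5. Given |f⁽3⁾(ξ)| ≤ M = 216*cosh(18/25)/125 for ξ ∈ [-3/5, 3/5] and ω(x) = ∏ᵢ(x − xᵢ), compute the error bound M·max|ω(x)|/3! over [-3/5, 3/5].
216*sqrt(3)*cosh(18/25)/15625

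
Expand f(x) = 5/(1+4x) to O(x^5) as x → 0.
5 - 20*x + 80*x**2 - 320*x**3 + 1280*x**4 + O(x**5)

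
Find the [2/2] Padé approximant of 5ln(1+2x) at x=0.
10*x*(x + 1)/(2*x**2/3 + 2*x + 1)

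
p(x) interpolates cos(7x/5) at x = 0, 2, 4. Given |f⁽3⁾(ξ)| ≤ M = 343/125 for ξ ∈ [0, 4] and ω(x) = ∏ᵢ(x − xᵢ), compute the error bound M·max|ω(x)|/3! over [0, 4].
2744*sqrt(3)/3375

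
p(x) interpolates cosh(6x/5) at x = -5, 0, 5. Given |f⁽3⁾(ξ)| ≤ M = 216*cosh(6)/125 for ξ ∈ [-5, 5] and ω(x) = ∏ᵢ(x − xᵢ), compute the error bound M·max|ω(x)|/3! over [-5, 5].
8*sqrt(3)*cosh(6)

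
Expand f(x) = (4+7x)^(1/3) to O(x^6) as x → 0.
2**(2/3) + 7*2**(2/3)*x/12 - 49*2**(2/3)*x**2/144 + 1715*2**(2/3)*x**3/5184 - 12005*2**(2/3)*x**4/31104 + 184877*2**(2/3)*x**5/373248 + O(x**6)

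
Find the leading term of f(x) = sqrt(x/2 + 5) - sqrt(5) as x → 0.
sqrt(5)*x/20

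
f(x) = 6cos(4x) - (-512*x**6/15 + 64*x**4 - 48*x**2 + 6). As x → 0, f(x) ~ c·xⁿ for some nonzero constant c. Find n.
8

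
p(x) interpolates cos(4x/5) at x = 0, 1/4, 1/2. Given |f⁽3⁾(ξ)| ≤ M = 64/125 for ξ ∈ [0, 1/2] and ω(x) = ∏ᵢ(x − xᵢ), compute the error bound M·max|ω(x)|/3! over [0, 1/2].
sqrt(3)/3375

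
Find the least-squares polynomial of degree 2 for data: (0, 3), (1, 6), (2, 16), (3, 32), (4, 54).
101/35 + (8/35)x + (22/7)x²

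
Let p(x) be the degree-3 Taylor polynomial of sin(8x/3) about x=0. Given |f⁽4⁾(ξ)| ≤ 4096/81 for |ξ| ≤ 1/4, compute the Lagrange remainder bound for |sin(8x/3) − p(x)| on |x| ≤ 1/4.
2/243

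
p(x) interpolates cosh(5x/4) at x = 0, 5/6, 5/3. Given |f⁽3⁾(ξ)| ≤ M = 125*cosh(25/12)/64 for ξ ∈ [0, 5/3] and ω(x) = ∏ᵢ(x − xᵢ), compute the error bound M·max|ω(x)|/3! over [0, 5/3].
15625*sqrt(3)*cosh(25/12)/373248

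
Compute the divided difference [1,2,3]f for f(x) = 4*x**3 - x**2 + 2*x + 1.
23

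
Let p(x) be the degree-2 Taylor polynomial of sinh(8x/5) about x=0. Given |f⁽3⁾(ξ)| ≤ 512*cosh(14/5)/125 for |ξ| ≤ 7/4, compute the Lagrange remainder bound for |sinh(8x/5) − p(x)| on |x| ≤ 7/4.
1372*cosh(14/5)/375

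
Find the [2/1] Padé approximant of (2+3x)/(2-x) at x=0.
(3*x/2 + 1)/(1 - x/2)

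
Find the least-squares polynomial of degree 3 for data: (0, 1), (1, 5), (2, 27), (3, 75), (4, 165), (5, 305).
59/63 + (-19/189)x + (23/9)x² + (52/27)x³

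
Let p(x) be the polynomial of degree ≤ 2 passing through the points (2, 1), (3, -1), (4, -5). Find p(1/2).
1/4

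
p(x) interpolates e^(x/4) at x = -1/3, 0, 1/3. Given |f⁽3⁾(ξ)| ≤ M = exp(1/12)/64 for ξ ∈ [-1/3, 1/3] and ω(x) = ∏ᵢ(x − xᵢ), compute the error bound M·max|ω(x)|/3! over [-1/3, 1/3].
sqrt(3)*exp(1/12)/46656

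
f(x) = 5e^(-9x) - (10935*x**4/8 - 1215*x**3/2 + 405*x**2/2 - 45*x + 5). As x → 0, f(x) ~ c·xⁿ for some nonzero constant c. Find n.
5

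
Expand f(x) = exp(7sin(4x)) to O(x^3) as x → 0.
1 + 28*x + 392*x**2 + O(x**3)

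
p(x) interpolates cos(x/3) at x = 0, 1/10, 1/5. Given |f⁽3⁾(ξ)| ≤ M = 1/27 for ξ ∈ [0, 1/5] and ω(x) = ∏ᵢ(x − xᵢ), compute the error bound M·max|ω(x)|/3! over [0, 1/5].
sqrt(3)/729000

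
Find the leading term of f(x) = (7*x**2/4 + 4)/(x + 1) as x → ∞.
7*x/4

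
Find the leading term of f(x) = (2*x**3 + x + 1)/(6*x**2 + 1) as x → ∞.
x/3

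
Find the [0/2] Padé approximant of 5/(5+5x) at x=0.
1/(x + 1)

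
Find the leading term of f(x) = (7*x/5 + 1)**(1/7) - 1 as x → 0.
x/5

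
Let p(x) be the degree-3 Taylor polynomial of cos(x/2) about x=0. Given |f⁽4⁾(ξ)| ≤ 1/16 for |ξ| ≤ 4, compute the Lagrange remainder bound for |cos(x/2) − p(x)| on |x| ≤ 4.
2/3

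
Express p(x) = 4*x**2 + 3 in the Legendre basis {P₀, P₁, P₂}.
(13/3)P₀ + (8/3)P₂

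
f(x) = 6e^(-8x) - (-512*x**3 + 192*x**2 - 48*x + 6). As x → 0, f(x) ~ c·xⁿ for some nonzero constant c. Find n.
4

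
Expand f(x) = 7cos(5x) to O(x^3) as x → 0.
7 - 175*x**2/2 + O(x**3)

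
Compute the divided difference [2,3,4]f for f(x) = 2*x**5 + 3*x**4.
735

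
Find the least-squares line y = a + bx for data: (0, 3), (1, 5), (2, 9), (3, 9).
a = 16/5, b = 11/5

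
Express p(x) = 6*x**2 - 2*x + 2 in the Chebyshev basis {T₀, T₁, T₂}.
(5)T₀ + (-2)T₁ + (3)T₂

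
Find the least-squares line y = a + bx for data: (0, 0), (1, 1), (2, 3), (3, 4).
a = -1/10, b = 7/5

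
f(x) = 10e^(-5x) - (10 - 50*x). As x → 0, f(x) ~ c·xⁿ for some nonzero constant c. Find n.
2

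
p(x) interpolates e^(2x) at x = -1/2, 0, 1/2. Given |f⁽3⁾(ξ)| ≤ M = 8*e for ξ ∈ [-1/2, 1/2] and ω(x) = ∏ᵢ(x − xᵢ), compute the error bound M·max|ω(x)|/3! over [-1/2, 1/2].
sqrt(3)*e/27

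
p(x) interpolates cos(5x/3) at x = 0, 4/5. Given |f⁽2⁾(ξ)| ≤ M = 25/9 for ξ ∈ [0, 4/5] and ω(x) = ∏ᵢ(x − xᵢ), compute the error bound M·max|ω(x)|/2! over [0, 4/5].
2/9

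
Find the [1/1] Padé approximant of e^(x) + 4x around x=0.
(49*x/10 + 1)/(1 - x/10)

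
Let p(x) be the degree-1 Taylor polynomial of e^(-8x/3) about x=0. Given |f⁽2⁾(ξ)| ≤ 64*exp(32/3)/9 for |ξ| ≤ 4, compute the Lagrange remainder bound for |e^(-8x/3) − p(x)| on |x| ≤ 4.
512*exp(32/3)/9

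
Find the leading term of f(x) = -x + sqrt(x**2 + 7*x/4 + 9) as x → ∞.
7/8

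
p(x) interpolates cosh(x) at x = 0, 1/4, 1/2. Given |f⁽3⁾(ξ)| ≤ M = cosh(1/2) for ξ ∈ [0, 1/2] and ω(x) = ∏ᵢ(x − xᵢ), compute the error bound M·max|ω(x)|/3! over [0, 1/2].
sqrt(3)*cosh(1/2)/1728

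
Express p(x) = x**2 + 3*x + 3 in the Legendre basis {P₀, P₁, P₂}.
(10/3)P₀ + (3)P₁ + (2/3)P₂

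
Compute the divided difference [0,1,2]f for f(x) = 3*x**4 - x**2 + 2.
20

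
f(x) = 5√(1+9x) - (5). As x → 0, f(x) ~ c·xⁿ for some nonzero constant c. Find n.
1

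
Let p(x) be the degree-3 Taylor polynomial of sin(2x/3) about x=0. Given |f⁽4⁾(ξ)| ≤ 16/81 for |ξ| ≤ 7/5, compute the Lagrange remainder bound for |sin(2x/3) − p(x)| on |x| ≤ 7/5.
4802/151875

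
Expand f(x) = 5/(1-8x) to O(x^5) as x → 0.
5 + 40*x + 320*x**2 + 2560*x**3 + 20480*x**4 + O(x**5)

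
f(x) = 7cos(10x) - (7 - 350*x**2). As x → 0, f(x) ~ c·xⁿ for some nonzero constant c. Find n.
4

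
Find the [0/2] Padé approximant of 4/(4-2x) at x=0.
1/(1 - x/2)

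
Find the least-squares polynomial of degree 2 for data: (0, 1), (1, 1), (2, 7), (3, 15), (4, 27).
5/7 + (-29/35)x + (13/7)x²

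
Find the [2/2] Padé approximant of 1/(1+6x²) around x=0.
1/(6*x**2 + 1)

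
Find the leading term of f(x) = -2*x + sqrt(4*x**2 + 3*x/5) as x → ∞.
3/20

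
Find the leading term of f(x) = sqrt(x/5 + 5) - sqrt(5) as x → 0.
sqrt(5)*x/50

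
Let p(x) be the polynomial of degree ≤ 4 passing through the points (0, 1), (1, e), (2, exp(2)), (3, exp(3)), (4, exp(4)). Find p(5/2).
-5*exp(4)/128 - 5*e/32 + 3/128 + 45*exp(2)/64 + 15*exp(3)/32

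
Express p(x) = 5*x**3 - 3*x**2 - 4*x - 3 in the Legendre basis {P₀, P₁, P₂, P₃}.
(-4)P₀ - P₁ + (-2)P₂ + (2)P₃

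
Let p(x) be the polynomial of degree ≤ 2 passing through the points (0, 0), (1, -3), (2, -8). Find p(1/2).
-5/4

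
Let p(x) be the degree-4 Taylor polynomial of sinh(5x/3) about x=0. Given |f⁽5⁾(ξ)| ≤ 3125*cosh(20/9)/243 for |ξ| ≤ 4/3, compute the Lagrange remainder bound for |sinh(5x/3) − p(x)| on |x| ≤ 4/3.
80000*cosh(20/9)/177147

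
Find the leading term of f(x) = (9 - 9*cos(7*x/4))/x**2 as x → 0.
441/32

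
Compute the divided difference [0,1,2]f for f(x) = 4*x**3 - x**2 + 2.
11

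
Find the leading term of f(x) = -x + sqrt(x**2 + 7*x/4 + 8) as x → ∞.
7/8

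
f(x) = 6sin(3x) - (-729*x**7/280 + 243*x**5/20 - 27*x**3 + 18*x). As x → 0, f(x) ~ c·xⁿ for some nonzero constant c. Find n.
9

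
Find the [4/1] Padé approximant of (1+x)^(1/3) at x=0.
(x**4/243 - 8*x**3/405 + 2*x**2/15 + 16*x/15 + 1)/(11*x/15 + 1)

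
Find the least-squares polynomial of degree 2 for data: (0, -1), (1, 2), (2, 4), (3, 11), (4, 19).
-23/35 + (43/70)x + (15/14)x²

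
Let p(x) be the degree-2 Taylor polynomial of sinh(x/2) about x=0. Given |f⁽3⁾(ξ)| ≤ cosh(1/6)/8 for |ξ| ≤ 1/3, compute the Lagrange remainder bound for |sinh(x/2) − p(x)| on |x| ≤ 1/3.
cosh(1/6)/1296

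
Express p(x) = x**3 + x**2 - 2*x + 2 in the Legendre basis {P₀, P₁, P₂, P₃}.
(7/3)P₀ + (-7/5)P₁ + (2/3)P₂ + (2/5)P₃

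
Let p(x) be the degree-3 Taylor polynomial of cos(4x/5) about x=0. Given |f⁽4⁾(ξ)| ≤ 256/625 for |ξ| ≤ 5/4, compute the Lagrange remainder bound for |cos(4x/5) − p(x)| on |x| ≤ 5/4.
1/24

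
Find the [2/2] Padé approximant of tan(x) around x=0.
x/(1 - x**2/3)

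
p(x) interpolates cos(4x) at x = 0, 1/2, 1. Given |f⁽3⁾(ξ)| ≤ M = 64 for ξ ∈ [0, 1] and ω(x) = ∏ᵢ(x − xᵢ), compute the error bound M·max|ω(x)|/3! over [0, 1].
8*sqrt(3)/27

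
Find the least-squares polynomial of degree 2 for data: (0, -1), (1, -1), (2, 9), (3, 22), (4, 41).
-54/35 + (-71/70)x + (41/14)x²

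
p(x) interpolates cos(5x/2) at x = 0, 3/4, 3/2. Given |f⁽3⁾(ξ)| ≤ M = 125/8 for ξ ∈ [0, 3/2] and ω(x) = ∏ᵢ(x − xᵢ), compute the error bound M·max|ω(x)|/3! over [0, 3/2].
125*sqrt(3)/512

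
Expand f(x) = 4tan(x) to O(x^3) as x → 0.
4*x + O(x**3)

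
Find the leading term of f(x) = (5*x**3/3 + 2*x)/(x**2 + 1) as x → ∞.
5*x/3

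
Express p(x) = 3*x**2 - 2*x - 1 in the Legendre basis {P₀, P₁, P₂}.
(-2)P₁ + (2)P₂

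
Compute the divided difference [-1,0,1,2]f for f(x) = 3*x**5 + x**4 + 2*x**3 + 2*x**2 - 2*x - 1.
19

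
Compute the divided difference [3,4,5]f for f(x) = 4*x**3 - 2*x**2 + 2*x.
46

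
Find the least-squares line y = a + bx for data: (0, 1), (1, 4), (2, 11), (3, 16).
a = 1/5, b = 26/5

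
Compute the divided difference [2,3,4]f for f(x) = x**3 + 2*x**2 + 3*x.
11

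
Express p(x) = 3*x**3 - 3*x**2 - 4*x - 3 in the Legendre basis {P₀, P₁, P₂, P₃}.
(-4)P₀ + (-11/5)P₁ + (-2)P₂ + (6/5)P₃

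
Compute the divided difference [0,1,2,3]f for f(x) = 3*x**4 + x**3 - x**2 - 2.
19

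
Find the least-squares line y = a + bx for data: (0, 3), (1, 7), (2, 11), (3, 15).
a = 3, b = 4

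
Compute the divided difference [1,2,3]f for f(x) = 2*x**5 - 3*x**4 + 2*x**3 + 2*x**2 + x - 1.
119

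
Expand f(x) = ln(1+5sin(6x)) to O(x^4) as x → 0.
30*x - 450*x**2 + 8820*x**3 + O(x**4)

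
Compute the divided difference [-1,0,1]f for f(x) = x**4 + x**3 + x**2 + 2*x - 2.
2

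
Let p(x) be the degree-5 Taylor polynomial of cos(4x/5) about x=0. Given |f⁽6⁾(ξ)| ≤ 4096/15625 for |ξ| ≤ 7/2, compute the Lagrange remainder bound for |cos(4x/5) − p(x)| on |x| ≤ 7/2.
470596/703125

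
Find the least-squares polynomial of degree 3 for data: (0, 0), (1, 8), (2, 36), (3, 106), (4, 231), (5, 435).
1/126 + (2633/756)x + (311/252)x² + (167/54)x³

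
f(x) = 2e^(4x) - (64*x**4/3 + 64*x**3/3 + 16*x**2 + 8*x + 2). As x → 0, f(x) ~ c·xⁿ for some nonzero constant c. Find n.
5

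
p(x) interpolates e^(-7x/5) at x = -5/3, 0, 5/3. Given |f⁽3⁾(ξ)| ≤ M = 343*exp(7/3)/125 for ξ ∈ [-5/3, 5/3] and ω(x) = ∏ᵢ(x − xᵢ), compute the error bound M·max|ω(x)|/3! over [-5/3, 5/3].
343*sqrt(3)*exp(7/3)/729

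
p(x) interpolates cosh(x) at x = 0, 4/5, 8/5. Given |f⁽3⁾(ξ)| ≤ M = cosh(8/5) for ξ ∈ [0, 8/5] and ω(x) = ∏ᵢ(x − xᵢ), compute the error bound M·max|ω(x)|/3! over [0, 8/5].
64*sqrt(3)*cosh(8/5)/3375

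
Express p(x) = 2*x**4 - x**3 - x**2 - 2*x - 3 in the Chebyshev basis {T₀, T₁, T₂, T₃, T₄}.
(-11/4)T₀ + (-11/4)T₁ + (1/2)T₂ + (-1/4)T₃ + (1/4)T₄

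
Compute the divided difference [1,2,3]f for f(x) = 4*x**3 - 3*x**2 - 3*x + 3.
21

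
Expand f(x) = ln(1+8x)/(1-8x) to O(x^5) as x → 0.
8*x + 32*x**2 + 1280*x**3/3 + 7168*x**4/3 + O(x**5)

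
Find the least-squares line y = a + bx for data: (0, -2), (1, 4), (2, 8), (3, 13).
a = -8/5, b = 49/10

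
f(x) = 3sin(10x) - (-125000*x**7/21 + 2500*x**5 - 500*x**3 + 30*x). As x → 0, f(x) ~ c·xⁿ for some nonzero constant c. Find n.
9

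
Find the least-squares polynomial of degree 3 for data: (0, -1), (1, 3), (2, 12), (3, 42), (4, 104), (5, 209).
-101/126 + (2861/756)x + (-169/63)x² + (223/108)x³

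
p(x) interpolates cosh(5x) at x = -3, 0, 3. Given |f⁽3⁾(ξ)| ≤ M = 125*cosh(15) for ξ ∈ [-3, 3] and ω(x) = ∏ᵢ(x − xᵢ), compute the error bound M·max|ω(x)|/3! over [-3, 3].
125*sqrt(3)*cosh(15)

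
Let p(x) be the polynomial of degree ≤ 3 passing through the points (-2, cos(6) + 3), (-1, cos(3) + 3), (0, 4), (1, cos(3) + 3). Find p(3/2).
7*cos(3)/2 - 5*cos(6)/16 + 13/16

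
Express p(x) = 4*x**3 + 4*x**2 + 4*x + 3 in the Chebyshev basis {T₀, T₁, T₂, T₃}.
(5)T₀ + (7)T₁ + (2)T₂ + T₃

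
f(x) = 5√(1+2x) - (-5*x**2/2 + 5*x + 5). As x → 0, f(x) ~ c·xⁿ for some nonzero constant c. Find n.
3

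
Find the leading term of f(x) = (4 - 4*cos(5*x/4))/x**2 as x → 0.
25/8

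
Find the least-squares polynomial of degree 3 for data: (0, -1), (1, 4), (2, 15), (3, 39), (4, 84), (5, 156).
-41/42 + (1079/252)x + (-23/42)x² + (43/36)x³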